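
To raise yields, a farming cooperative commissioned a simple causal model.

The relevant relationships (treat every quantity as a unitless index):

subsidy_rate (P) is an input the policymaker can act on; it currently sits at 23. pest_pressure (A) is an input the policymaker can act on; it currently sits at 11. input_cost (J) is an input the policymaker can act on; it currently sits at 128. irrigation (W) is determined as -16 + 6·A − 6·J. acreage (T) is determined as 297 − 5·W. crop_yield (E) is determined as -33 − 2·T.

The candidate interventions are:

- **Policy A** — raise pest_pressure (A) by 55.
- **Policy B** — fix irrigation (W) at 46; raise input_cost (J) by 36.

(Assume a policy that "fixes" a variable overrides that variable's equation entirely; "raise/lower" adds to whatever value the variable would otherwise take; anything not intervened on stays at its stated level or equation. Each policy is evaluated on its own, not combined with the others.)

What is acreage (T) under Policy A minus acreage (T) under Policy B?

2170

Policy A (A + 55):
  A = 11 + 55 = 66
  J = 128
  W = -16 + 6·66 − 6·128 = -388
  T = 297 − 5·(-388) = 2237
Policy B (W := 46, J + 36):
  A = 11
  J = 128 + 36 = 164
  W = 46
  T = 297 − 5·46 = 67
T: 2237 − 67 = 2170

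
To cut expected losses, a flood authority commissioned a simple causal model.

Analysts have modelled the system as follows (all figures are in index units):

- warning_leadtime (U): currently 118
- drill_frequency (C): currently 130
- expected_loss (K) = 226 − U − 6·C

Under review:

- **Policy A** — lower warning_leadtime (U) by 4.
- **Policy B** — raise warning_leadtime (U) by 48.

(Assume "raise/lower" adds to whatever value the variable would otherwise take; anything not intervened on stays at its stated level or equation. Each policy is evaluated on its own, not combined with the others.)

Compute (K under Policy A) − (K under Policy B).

52

Policy A (U − 4):
  U = 118 − 4 = 114
  C = 130
  K = 226 − 114 − 6·130 = -668
Policy B (U + 48):
  U = 118 + 48 = 166
  C = 130
  K = 226 − 166 − 6·130 = -720
K: -668 − (-720) = 52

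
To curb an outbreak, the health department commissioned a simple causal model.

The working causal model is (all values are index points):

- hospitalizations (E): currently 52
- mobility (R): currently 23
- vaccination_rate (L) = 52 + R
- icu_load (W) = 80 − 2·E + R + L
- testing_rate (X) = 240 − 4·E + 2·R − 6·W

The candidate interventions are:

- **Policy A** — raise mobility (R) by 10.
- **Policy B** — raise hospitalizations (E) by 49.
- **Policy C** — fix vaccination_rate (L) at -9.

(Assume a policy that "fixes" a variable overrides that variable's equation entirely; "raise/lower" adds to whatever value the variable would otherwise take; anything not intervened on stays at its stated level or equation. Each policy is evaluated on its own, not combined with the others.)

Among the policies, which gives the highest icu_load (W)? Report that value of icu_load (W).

Policy A (R + 10):
  E = 52
  R = 23 + 10 = 33
  L = 52 + 33 = 85
  W = 80 − 2·52 + 33 + 85 = 94
Policy B (E + 49):
  E = 52 + 49 = 101
  R = 23
  L = 52 + 23 = 75
  W = 80 − 2·101 + 23 + 75 = -24
Policy C (L := -9):
  E = 52
  R = 23
  L = -9
  W = 80 − 2·52 + 23 + (-9) = -10
Comparing — Policy A: W=94, Policy B: W=-24, Policy C: W=-10. Highest is 94 (Policy A).

94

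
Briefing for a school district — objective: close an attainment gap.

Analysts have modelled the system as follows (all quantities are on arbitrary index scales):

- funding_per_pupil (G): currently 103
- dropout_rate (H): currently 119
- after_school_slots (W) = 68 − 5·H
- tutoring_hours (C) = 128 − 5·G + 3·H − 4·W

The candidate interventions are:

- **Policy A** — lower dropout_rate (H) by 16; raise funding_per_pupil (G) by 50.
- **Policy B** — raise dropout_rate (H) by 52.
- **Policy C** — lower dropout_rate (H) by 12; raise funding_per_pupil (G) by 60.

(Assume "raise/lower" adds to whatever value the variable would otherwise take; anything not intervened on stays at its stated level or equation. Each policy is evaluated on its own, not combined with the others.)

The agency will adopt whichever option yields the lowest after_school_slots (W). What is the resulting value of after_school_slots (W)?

-787

Policy A (H − 16, G + 50):
  H = 119 − 16 = 103
  W = 68 − 5·103 = -447
Policy B (H + 52):
  H = 119 + 52 = 171
  W = 68 − 5·171 = -787
Policy C (H − 12, G + 60):
  H = 119 − 12 = 107
  W = 68 − 5·107 = -467
Comparing — Policy A: W=-447, Policy B: W=-787, Policy C: W=-467. Lowest is -787 (Policy B).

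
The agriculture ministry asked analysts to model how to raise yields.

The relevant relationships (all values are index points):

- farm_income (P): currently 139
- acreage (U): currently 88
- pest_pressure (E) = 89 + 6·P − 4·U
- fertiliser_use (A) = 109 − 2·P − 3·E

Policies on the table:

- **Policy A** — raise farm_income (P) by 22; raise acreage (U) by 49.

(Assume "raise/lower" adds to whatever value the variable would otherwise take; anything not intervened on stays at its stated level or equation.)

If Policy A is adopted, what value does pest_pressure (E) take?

Policy A (P + 22, U + 49):
  P = 139 + 22 = 161
  U = 88 + 49 = 137
  E = 89 + 6·161 − 4·137 = 507

507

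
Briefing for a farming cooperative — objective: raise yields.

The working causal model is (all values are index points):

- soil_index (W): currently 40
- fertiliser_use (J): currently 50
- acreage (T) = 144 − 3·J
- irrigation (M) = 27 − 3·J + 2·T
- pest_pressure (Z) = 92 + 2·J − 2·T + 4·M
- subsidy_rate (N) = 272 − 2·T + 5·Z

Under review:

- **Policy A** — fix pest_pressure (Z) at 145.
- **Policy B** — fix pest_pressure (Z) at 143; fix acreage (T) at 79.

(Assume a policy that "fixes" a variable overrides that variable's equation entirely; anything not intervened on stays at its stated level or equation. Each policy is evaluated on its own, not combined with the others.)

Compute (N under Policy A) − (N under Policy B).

180

Policy A (Z := 145):
  J = 50
  T = 144 − 3·50 = -6
  M = 27 − 3·50 + 2·(-6) = -135
  Z = 145
  N = 272 − 2·(-6) + 5·145 = 1009
Policy B (Z := 143, T := 79):
  J = 50
  T = 79
  M = 27 − 3·50 + 2·79 = 35
  Z = 143
  N = 272 − 2·79 + 5·143 = 829
N: 1009 − 829 = 180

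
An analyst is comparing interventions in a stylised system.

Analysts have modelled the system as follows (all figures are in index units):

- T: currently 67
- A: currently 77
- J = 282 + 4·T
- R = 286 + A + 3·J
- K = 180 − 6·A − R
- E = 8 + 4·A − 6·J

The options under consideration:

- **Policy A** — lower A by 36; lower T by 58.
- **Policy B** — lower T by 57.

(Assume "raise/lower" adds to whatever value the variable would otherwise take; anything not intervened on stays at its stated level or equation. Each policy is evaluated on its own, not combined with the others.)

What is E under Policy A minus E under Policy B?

-120

Policy A (A − 36, T − 58):
  T = 67 − 58 = 9
  A = 77 − 36 = 41
  J = 282 + 4·9 = 318
  E = 8 + 4·41 − 6·318 = -1736
Policy B (T − 57):
  T = 67 − 57 = 10
  A = 77
  J = 282 + 4·10 = 322
  E = 8 + 4·77 − 6·322 = -1616
E: -1736 − (-1616) = -120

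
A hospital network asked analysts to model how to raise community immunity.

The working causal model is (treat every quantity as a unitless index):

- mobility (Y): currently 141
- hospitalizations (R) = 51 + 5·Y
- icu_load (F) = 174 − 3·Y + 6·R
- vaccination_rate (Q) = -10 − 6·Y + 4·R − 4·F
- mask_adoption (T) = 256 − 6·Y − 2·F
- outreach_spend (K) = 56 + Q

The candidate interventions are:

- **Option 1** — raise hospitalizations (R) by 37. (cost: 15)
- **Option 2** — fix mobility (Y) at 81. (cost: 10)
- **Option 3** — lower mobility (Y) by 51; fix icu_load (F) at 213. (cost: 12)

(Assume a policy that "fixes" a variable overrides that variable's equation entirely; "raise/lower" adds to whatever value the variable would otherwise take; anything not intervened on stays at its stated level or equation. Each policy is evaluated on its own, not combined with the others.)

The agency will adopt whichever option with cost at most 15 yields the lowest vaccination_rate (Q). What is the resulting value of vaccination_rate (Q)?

-15720

Option 1 (R + 37):
  Y = 141
  R = 51 + 5·141 (+37 from intervention) = 793
  F = 174 − 3·141 + 6·793 = 4509
  Q = -10 − 6·141 + 4·793 − 4·4509 = -15720
Option 2 (Y := 81):
  Y = 81
  R = 51 + 5·81 = 456
  F = 174 − 3·81 + 6·456 = 2667
  Q = -10 − 6·81 + 4·456 − 4·2667 = -9340
Option 3 (Y − 51, F := 213):
  Y = 141 − 51 = 90
  R = 51 + 5·90 = 501
  F = 213
  Q = -10 − 6·90 + 4·501 − 4·213 = 602
Comparing — Option 1: Q=-15720, Option 2: Q=-9340, Option 3: Q=602. Lowest is -15720 (Option 1).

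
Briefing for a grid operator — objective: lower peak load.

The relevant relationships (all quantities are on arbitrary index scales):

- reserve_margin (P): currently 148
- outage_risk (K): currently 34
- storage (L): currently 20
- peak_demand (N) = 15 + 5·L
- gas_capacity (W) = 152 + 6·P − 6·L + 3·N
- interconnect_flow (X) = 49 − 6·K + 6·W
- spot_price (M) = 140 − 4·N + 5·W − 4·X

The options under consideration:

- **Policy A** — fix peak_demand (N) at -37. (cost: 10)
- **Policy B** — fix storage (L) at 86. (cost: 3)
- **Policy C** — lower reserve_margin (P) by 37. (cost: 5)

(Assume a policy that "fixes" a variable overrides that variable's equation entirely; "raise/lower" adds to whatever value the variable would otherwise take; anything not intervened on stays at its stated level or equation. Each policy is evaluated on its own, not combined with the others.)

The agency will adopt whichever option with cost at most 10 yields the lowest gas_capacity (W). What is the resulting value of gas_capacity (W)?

Policy A (N := -37):
  P = 148
  L = 20
  N = -37
  W = 152 + 6·148 − 6·20 + 3·(-37) = 809
Policy B (L := 86):
  P = 148
  L = 86
  N = 15 + 5·86 = 445
  W = 152 + 6·148 − 6·86 + 3·445 = 1859
Policy C (P − 37):
  P = 148 − 37 = 111
  L = 20
  N = 15 + 5·20 = 115
  W = 152 + 6·111 − 6·20 + 3·115 = 1043
Comparing — Policy A: W=809, Policy B: W=1859, Policy C: W=1043. Lowest is 809 (Policy A).

809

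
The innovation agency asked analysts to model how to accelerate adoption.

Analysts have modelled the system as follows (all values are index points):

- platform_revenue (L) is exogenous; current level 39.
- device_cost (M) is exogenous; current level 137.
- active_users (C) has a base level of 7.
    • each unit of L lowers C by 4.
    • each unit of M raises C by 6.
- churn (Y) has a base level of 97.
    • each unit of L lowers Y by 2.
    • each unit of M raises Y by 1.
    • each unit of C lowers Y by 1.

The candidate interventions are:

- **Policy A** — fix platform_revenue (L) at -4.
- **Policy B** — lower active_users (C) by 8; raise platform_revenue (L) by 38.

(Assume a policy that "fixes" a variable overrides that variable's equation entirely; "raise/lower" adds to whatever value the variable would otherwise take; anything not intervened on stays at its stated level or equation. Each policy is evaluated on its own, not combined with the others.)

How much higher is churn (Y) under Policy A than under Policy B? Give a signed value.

Policy A (L := -4):
  L = -4
  M = 137
  C = 7 − 4·(-4) + 6·137 = 845
  Y = 97 − 2·(-4) + 137 − 845 = -603
Policy B (C − 8, L + 38):
  L = 39 + 38 = 77
  M = 137
  C = 7 − 4·77 + 6·137 (−8 from intervention) = 513
  Y = 97 − 2·77 + 137 − 513 = -433
Y: -603 − (-433) = -170

-170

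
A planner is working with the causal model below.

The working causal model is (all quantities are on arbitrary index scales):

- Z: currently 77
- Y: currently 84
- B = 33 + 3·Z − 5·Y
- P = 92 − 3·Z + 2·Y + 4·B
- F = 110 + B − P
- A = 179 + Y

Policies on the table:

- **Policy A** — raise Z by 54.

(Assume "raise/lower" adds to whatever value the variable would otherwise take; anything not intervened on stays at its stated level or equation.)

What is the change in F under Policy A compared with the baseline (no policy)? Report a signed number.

Baseline:
  Z = 77
  Y = 84
  B = 33 + 3·77 − 5·84 = -156
  P = 92 − 3·77 + 2·84 + 4·(-156) = -595
  F = 110 + (-156) − (-595) = 549
Policy A (Z + 54):
  Z = 77 + 54 = 131
  Y = 84
  B = 33 + 3·131 − 5·84 = 6
  P = 92 − 3·131 + 2·84 + 4·6 = -109
  F = 110 + 6 − (-109) = 225
Change in F: 225 − 549 = -324

-324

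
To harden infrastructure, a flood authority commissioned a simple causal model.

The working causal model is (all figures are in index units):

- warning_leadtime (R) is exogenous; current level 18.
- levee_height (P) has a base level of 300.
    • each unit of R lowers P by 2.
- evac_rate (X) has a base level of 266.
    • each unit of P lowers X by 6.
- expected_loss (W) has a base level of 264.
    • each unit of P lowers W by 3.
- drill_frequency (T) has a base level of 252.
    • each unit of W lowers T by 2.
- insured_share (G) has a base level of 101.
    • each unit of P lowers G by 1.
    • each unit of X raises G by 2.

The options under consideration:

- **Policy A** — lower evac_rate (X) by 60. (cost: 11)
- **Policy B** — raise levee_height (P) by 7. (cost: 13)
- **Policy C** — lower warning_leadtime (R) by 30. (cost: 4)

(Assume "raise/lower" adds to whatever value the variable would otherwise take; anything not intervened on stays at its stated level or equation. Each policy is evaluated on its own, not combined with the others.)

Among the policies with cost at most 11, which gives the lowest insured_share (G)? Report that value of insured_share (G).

-3579

Policy A (X − 60):
  R = 18
  P = 300 − 2·18 = 264
  X = 266 − 6·264 (−60 from intervention) = -1378
  G = 101 − 264 + 2·(-1378) = -2919
Policy C (R − 30):
  R = 18 − 30 = -12
  P = 300 − 2·(-12) = 324
  X = 266 − 6·324 = -1678
  G = 101 − 324 + 2·(-1678) = -3579
Comparing — Policy A: G=-2919, Policy C: G=-3579. Lowest is -3579 (Policy C).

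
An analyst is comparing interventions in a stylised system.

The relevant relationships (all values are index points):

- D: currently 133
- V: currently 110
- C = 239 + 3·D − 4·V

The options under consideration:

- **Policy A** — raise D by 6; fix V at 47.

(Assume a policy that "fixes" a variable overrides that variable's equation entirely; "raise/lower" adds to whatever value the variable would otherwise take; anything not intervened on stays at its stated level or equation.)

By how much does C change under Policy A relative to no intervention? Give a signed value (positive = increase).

Baseline:
  D = 133
  V = 110
  C = 239 + 3·133 − 4·110 = 198
Policy A (D + 6, V := 47):
  D = 133 + 6 = 139
  V = 47
  C = 239 + 3·139 − 4·47 = 468
Change in C: 468 − 198 = 270

270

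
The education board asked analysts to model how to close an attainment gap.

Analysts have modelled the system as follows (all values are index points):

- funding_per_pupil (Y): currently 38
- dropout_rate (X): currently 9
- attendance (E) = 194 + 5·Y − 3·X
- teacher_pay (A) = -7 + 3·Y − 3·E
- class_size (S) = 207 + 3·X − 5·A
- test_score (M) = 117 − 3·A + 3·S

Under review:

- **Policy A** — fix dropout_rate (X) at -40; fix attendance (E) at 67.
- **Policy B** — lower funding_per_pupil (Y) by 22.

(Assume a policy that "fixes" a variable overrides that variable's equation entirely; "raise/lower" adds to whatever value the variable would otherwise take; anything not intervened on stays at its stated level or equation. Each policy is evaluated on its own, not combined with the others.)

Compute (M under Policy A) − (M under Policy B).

Policy A (X := -40, E := 67):
  Y = 38
  X = -40
  E = 67
  A = -7 + 3·38 − 3·67 = -94
  S = 207 + 3·(-40) − 5·(-94) = 557
  M = 117 − 3·(-94) + 3·557 = 2070
Policy B (Y − 22):
  Y = 38 − 22 = 16
  X = 9
  E = 194 + 5·16 − 3·9 = 247
  A = -7 + 3·16 − 3·247 = -700
  S = 207 + 3·9 − 5·(-700) = 3734
  M = 117 − 3·(-700) + 3·3734 = 13419
M: 2070 − 13419 = -11349

-11349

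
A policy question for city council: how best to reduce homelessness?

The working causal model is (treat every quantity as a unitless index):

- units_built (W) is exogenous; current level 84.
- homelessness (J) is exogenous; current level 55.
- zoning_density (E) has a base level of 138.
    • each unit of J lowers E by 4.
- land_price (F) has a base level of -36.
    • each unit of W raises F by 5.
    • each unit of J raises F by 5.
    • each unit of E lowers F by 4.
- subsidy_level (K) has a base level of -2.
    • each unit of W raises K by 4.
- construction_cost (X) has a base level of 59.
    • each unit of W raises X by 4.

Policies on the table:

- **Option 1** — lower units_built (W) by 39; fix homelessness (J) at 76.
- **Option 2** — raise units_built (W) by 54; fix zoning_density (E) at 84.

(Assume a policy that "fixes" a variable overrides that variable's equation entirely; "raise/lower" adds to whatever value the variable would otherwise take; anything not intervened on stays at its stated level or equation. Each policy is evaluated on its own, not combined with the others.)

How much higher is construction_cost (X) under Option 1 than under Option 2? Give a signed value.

-372

Option 1 (W − 39, J := 76):
  W = 84 − 39 = 45
  X = 59 + 4·45 = 239
Option 2 (W + 54, E := 84):
  W = 84 + 54 = 138
  X = 59 + 4·138 = 611
X: 239 − 611 = -372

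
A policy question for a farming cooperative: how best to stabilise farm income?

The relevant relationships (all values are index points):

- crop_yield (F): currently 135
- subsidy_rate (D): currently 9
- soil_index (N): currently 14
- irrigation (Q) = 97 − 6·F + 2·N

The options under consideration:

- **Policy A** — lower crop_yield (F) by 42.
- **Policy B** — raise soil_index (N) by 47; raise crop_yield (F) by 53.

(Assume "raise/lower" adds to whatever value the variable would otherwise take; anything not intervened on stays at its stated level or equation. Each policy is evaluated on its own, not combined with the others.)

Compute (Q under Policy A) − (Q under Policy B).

Policy A (F − 42):
  F = 135 − 42 = 93
  N = 14
  Q = 97 − 6·93 + 2·14 = -433
Policy B (N + 47, F + 53):
  F = 135 + 53 = 188
  N = 14 + 47 = 61
  Q = 97 − 6·188 + 2·61 = -909
Q: -433 − (-909) = 476

476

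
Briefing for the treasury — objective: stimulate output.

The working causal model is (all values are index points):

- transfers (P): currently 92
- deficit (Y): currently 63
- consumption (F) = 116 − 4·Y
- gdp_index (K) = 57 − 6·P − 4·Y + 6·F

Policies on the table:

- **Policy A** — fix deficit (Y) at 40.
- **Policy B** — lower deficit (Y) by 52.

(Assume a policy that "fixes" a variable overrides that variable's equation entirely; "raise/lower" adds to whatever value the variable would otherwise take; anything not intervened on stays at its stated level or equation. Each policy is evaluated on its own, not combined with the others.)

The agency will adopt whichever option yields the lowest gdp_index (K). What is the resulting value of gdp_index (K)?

Policy A (Y := 40):
  P = 92
  Y = 40
  F = 116 − 4·40 = -44
  K = 57 − 6·92 − 4·40 + 6·(-44) = -919
Policy B (Y − 52):
  P = 92
  Y = 63 − 52 = 11
  F = 116 − 4·11 = 72
  K = 57 − 6·92 − 4·11 + 6·72 = -107
Comparing — Policy A: K=-919, Policy B: K=-107. Lowest is -919 (Policy A).

-919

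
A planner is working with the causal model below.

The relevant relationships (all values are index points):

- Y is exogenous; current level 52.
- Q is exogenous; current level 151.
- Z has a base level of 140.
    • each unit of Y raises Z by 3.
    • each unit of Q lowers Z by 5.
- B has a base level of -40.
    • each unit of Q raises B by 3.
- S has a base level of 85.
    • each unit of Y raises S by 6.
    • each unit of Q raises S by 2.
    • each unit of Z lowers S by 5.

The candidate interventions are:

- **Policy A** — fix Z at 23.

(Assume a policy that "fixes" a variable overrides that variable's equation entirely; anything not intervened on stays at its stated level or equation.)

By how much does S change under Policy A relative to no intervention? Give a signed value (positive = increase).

Baseline:
  Y = 52
  Q = 151
  Z = 140 + 3·52 − 5·151 = -459
  S = 85 + 6·52 + 2·151 − 5·(-459) = 2994
Policy A (Z := 23):
  Y = 52
  Q = 151
  Z = 23
  S = 85 + 6·52 + 2·151 − 5·23 = 584
Change in S: 584 − 2994 = -2410

-2410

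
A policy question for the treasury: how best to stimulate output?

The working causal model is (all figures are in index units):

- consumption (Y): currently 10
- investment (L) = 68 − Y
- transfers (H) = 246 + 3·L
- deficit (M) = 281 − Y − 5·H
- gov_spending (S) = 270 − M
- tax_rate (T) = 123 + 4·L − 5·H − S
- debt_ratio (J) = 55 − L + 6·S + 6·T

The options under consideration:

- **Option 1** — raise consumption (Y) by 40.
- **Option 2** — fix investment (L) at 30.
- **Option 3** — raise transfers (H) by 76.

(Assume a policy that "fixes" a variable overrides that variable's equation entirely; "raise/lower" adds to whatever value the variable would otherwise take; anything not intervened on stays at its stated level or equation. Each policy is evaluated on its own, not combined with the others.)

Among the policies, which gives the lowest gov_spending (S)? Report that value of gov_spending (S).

Option 1 (Y + 40):
  Y = 10 + 40 = 50
  L = 68 − 50 = 18
  H = 246 + 3·18 = 300
  M = 281 − 50 − 5·300 = -1269
  S = 270 − (-1269) = 1539
Option 2 (L := 30):
  Y = 10
  L = 30
  H = 246 + 3·30 = 336
  M = 281 − 10 − 5·336 = -1409
  S = 270 − (-1409) = 1679
Option 3 (H + 76):
  Y = 10
  L = 68 − 10 = 58
  H = 246 + 3·58 (+76 from intervention) = 496
  M = 281 − 10 − 5·496 = -2209
  S = 270 − (-2209) = 2479
Comparing — Option 1: S=1539, Option 2: S=1679, Option 3: S=2479. Lowest is 1539 (Option 1).

1539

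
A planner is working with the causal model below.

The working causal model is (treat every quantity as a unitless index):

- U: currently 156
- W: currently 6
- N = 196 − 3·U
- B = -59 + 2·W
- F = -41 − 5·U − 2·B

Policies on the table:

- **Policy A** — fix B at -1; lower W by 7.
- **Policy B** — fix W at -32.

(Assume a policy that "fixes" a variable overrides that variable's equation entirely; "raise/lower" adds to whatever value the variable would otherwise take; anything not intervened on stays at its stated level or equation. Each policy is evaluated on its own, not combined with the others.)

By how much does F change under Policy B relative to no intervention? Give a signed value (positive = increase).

Baseline:
  U = 156
  W = 6
  B = -59 + 2·6 = -47
  F = -41 − 5·156 − 2·(-47) = -727
Policy B (W := -32):
  U = 156
  W = -32
  B = -59 + 2·(-32) = -123
  F = -41 − 5·156 − 2·(-123) = -575
Change in F: -575 − (-727) = 152

152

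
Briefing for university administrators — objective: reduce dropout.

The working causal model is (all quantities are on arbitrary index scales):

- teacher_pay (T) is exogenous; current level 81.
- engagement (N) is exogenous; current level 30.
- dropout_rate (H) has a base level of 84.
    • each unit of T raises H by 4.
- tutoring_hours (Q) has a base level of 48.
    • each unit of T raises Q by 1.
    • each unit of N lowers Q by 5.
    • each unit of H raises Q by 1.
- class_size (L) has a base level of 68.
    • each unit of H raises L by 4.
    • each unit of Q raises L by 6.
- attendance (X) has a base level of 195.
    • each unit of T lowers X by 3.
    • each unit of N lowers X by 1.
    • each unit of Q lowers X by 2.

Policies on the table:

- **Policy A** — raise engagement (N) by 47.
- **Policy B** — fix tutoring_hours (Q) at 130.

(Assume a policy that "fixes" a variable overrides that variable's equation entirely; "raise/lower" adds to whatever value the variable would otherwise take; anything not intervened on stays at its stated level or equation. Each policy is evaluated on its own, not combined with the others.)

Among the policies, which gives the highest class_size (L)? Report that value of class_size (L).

2612

Policy A (N + 47):
  T = 81
  N = 30 + 47 = 77
  H = 84 + 4·81 = 408
  Q = 48 + 81 − 5·77 + 408 = 152
  L = 68 + 4·408 + 6·152 = 2612
Policy B (Q := 130):
  T = 81
  N = 30
  H = 84 + 4·81 = 408
  Q = 130
  L = 68 + 4·408 + 6·130 = 2480
Comparing — Policy A: L=2612, Policy B: L=2480. Highest is 2612 (Policy A).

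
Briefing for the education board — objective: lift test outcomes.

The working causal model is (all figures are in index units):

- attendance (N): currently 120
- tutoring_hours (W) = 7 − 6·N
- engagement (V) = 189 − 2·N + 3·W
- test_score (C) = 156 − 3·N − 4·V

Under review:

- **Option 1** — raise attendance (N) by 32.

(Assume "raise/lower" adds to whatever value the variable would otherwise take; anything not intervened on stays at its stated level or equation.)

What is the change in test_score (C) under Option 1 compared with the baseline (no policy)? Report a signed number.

2464

Baseline:
  N = 120
  W = 7 − 6·120 = -713
  V = 189 − 2·120 + 3·(-713) = -2190
  C = 156 − 3·120 − 4·(-2190) = 8556
Option 1 (N + 32):
  N = 120 + 32 = 152
  W = 7 − 6·152 = -905
  V = 189 − 2·152 + 3·(-905) = -2830
  C = 156 − 3·152 − 4·(-2830) = 11020
Change in C: 11020 − 8556 = 2464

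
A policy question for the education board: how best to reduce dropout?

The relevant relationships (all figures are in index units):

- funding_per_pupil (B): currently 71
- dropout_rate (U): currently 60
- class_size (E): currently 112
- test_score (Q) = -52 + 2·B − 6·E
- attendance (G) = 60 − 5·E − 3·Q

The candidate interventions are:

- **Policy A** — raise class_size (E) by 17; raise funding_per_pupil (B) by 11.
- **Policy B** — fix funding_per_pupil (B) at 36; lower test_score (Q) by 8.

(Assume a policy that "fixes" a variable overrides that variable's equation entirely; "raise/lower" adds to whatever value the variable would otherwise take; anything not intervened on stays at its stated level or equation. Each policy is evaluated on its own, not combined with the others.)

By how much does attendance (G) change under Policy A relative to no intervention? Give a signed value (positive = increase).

155

Baseline:
  B = 71
  E = 112
  Q = -52 + 2·71 − 6·112 = -582
  G = 60 − 5·112 − 3·(-582) = 1246
Policy A (E + 17, B + 11):
  B = 71 + 11 = 82
  E = 112 + 17 = 129
  Q = -52 + 2·82 − 6·129 = -662
  G = 60 − 5·129 − 3·(-662) = 1401
Change in G: 1401 − 1246 = 155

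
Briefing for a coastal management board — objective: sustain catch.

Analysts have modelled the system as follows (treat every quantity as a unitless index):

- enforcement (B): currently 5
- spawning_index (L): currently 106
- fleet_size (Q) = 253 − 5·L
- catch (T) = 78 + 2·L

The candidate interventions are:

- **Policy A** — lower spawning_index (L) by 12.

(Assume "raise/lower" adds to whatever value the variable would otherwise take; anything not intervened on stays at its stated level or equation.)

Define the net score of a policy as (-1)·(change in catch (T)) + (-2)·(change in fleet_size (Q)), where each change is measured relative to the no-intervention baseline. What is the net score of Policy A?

-96

Baseline:
  L = 106
  Q = 253 − 5·106 = -277
  T = 78 + 2·106 = 290
Policy A (L − 12):
  L = 106 − 12 = 94
  Q = 253 − 5·94 = -217
  T = 78 + 2·94 = 266
ΔT = 266 − 290 = -24; ΔQ = -217 − (-277) = 60
Score = (-1)·(-24) + (-2)·60 = -96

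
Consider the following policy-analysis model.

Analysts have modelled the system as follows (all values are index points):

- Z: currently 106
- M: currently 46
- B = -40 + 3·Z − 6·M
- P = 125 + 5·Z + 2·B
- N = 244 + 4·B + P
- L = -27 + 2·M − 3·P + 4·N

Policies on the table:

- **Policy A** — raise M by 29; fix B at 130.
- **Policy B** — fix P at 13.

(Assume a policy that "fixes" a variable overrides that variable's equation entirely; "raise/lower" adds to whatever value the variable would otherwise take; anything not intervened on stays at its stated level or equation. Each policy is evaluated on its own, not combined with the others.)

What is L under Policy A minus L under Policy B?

3008

Policy A (M + 29, B := 130):
  Z = 106
  M = 46 + 29 = 75
  B = 130
  P = 125 + 5·106 + 2·130 = 915
  N = 244 + 4·130 + 915 = 1679
  L = -27 + 2·75 − 3·915 + 4·1679 = 4094
Policy B (P := 13):
  Z = 106
  M = 46
  B = -40 + 3·106 − 6·46 = 2
  P = 13
  N = 244 + 4·2 + 13 = 265
  L = -27 + 2·46 − 3·13 + 4·265 = 1086
L: 4094 − 1086 = 3008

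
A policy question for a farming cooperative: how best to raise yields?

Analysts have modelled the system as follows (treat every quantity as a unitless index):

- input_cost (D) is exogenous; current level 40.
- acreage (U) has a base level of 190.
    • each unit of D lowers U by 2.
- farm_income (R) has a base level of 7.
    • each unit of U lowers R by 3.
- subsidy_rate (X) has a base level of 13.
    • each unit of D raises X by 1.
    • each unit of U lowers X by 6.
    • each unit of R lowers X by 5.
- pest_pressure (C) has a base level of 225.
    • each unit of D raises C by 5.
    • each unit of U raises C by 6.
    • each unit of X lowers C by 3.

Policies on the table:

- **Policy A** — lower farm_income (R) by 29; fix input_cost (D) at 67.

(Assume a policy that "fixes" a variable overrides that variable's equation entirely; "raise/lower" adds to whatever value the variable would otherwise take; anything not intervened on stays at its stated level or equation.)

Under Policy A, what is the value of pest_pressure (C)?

Policy A (R − 29, D := 67):
  D = 67
  U = 190 − 2·67 = 56
  R = 7 − 3·56 (−29 from intervention) = -190
  X = 13 + 67 − 6·56 − 5·(-190) = 694
  C = 225 + 5·67 + 6·56 − 3·694 = -1186

-1186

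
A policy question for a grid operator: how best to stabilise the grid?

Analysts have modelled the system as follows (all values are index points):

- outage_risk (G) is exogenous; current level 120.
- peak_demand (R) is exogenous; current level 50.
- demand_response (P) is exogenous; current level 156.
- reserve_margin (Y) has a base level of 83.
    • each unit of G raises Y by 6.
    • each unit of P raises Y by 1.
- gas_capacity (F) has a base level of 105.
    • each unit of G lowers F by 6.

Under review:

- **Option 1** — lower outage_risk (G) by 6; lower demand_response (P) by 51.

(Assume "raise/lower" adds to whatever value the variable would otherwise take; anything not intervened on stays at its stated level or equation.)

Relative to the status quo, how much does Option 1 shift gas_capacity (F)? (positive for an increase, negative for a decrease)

36

Baseline:
  G = 120
  F = 105 − 6·120 = -615
Option 1 (G − 6, P − 51):
  G = 120 − 6 = 114
  F = 105 − 6·114 = -579
Change in F: -579 − (-615) = 36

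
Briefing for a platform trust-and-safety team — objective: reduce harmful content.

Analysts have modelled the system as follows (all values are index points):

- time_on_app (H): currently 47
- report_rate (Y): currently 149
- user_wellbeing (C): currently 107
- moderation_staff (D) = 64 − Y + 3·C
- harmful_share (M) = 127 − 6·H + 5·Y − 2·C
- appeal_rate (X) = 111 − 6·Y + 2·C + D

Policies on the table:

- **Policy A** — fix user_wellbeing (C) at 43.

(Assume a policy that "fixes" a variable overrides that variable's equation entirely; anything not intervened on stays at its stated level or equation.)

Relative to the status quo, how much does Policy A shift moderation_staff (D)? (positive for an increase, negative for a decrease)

Baseline:
  Y = 149
  C = 107
  D = 64 − 149 + 3·107 = 236
Policy A (C := 43):
  Y = 149
  C = 43
  D = 64 − 149 + 3·43 = 44
Change in D: 44 − 236 = -192

-192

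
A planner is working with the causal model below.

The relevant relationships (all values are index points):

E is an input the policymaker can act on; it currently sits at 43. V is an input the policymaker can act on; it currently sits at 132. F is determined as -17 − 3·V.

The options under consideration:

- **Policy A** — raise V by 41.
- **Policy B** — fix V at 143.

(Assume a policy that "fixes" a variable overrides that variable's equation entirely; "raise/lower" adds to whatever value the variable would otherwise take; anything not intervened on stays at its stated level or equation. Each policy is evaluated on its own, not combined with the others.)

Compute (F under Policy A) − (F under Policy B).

-90

Policy A (V + 41):
  V = 132 + 41 = 173
  F = -17 − 3·173 = -536
Policy B (V := 143):
  V = 143
  F = -17 − 3·143 = -446
F: -536 − (-446) = -90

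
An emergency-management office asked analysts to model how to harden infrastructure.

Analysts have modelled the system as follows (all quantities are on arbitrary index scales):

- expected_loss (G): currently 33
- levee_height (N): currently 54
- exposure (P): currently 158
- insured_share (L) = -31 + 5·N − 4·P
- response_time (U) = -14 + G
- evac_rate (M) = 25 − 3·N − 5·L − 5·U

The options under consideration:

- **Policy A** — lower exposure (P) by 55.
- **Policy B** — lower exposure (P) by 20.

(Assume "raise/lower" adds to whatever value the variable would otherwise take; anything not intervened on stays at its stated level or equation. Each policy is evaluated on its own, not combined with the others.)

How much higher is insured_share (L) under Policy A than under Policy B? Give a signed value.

Policy A (P − 55):
  N = 54
  P = 158 − 55 = 103
  L = -31 + 5·54 − 4·103 = -173
Policy B (P − 20):
  N = 54
  P = 158 − 20 = 138
  L = -31 + 5·54 − 4·138 = -313
L: -173 − (-313) = 140

140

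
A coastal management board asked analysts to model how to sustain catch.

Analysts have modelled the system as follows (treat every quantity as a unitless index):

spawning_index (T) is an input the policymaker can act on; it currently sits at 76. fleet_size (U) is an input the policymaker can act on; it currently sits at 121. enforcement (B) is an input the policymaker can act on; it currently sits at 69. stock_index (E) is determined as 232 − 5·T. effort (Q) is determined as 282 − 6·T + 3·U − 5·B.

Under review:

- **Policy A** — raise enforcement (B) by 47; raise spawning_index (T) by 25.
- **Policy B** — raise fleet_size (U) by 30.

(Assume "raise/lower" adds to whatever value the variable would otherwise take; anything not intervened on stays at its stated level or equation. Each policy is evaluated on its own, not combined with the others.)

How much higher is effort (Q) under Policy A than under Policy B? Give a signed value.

Policy A (B + 47, T + 25):
  T = 76 + 25 = 101
  U = 121
  B = 69 + 47 = 116
  Q = 282 − 6·101 + 3·121 − 5·116 = -541
Policy B (U + 30):
  T = 76
  U = 121 + 30 = 151
  B = 69
  Q = 282 − 6·76 + 3·151 − 5·69 = -66
Q: -541 − (-66) = -475

-475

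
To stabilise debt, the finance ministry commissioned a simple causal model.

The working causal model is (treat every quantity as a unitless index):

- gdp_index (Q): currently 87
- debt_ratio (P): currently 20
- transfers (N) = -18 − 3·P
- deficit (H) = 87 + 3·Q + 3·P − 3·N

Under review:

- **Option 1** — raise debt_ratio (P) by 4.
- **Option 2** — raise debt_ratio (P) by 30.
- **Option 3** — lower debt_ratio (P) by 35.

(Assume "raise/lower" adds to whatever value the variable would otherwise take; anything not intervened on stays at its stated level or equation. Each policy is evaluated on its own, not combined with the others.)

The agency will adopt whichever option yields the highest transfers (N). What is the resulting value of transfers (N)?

Option 1 (P + 4):
  P = 20 + 4 = 24
  N = -18 − 3·24 = -90
Option 2 (P + 30):
  P = 20 + 30 = 50
  N = -18 − 3·50 = -168
Option 3 (P − 35):
  P = 20 − 35 = -15
  N = -18 − 3·(-15) = 27
Comparing — Option 1: N=-90, Option 2: N=-168, Option 3: N=27. Highest is 27 (Option 3).

27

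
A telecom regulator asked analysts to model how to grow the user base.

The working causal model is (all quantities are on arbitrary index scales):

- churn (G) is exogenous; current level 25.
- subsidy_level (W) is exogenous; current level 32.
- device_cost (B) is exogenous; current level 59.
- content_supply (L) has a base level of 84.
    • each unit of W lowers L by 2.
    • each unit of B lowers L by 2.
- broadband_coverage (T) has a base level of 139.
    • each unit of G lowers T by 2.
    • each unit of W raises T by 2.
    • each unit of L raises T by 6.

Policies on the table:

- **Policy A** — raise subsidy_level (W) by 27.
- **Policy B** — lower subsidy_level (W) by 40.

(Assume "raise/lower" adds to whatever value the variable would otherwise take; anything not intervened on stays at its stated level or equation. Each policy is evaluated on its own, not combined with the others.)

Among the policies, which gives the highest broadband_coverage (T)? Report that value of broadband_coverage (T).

Policy A (W + 27):
  G = 25
  W = 32 + 27 = 59
  B = 59
  L = 84 − 2·59 − 2·59 = -152
  T = 139 − 2·25 + 2·59 + 6·(-152) = -705
Policy B (W − 40):
  G = 25
  W = 32 − 40 = -8
  B = 59
  L = 84 − 2·(-8) − 2·59 = -18
  T = 139 − 2·25 + 2·(-8) + 6·(-18) = -35
Comparing — Policy A: T=-705, Policy B: T=-35. Highest is -35 (Policy B).

-35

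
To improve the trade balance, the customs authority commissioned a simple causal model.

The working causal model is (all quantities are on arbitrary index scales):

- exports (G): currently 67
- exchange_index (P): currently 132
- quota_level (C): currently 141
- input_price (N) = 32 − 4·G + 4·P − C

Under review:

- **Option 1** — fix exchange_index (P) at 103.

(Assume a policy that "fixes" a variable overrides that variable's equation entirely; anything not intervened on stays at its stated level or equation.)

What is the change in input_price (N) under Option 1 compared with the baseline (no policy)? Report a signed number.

-116

Baseline:
  G = 67
  P = 132
  C = 141
  N = 32 − 4·67 + 4·132 − 141 = 151
Option 1 (P := 103):
  G = 67
  P = 103
  C = 141
  N = 32 − 4·67 + 4·103 − 141 = 35
Change in N: 35 − 151 = -116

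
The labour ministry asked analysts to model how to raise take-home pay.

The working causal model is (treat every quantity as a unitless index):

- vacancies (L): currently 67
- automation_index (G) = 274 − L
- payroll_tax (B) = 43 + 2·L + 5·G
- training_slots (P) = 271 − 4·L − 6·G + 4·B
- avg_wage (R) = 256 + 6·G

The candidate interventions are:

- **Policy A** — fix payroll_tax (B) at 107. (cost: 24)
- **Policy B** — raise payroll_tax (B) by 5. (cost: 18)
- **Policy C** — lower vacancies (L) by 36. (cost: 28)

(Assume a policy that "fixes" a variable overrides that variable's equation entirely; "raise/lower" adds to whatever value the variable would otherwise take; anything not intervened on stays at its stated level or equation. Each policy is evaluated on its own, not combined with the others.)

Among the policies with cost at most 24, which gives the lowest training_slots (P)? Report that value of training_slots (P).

Policy A (B := 107):
  L = 67
  G = 274 − 67 = 207
  B = 107
  P = 271 − 4·67 − 6·207 + 4·107 = -811
Policy B (B + 5):
  L = 67
  G = 274 − 67 = 207
  B = 43 + 2·67 + 5·207 (+5 from intervention) = 1217
  P = 271 − 4·67 − 6·207 + 4·1217 = 3629
Comparing — Policy A: P=-811, Policy B: P=3629. Lowest is -811 (Policy A).

-811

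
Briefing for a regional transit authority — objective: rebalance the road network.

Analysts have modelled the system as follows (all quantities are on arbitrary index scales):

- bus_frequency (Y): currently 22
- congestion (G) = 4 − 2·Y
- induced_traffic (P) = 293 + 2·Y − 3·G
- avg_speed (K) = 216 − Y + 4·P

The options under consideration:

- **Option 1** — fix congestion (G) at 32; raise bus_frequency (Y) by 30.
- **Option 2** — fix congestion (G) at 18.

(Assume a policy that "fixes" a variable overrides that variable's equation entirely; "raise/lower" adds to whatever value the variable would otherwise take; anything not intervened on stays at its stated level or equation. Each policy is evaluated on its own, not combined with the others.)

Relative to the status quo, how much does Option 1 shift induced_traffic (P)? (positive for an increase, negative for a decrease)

-156

Baseline:
  Y = 22
  G = 4 − 2·22 = -40
  P = 293 + 2·22 − 3·(-40) = 457
Option 1 (G := 32, Y + 30):
  Y = 22 + 30 = 52
  G = 32
  P = 293 + 2·52 − 3·32 = 301
Change in P: 301 − 457 = -156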